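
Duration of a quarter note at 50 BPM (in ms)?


Reasoning:
One quarter-note beat = 60000 / BPM = 60000 / 50 ms
Duration = 60000 / 50
= 1200.0 ms


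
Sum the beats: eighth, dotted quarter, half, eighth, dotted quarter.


Solution.
Beat values:
  eighth = 0.5 beats
  dotted quarter = 1.5 beats
  half = 2 beats
  eighth = 0.5 beats
  dotted quarter = 1.5 beats
Sum = 0.5 + 1.5 + 2 + 0.5 + 1.5
= 6 beats


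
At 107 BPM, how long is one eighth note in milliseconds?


Let's work it out.
One quarter-note beat = 60000 / BPM = 60000 / 107 ms
Eighth note = 1/2 × quarter note
Duration = 1/2 × 60000 / 107 = 30000 / 107
= 280.4 ms


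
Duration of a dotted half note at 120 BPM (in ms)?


One quarter-note beat = 60000 / BPM = 60000 / 120 ms
Dotted half note = 3 × quarter note
Duration = 3 × 60000 / 120 = 180000 / 120
= 1500.0 ms


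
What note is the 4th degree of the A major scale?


Working:
Major scale pattern: W-W-H-W-W-W-H (2-2-1-2-2-2-1 semitones)
Starting from A:
  A + 2 semitones → B
  B + 2 semitones → C#
  C# + 1 semitone → D
  D + 2 semitones → E
  E + 2 semitones → F#
  F# + 2 semitones → G#
  G# + 1 semitone → A
Scale: A B C# D E F# G#
Degree 4 = D


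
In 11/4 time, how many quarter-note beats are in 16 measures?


Reasoning:
Time signature 11/4: the bottom number 4 means the quarter note gets one count
The top number 11 means 11 quarter-note beats per measure
Total = 11 × 16 measures
= 176 quarter-note beats


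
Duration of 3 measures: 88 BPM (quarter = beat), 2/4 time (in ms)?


Step by step:
Quarter-note beat duration = 60000 / 88 ms
Beats per measure (2/4) = 2
One measure = 2 × 60000 / 88 = 120000 / 88 ms
3 measures = 3 × 120000 / 88 = 360000 / 88
= 4090.9 ms


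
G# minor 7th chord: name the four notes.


Minor 7th chord = root + minor 3rd + perfect 5th + minor 7th
Seventh chords stack in thirds, so the letter names are G-B-D-F
Root: G#
Minor 3rd above G#: B
Perfect 5th above G#: D#
Minor 7th above G#: F#
Chord = G# B D# F#


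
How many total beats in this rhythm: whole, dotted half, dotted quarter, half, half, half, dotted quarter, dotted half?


Step by step:
Beat values:
  whole = 4 beats
  dotted half = 3 beats
  dotted quarter = 1.5 beats
  half = 2 beats
  half = 2 beats
  half = 2 beats
  dotted quarter = 1.5 beats
  dotted half = 3 beats
Sum = 4 + 3 + 1.5 + 2 + 2 + 2 + 1.5 + 3
= 19 beats


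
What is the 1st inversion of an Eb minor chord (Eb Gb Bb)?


Let's work it out.
Root position: Eb Gb Bb
1st inversion: move root up an octave
Bass note: Gb
Notes (bottom to top) = Gb Bb Eb


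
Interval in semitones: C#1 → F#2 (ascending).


Absolute semitone position = octave×12 + chromatic position
C#1: 1×12 + 1 = 13
F#2: 2×12 + 6 = 30
Difference = 30 - 13 = 17
= 17 semitones


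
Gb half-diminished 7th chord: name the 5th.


Let's work it out.
Half-diminished 7th chord = root + minor 3rd + diminished 5th + minor 7th
Seventh chords stack in thirds, so the letter names are G-B-D-F
Root: Gb
Minor 3rd above Gb: Bbb
Diminished 5th above Gb: Dbb
Minor 7th above Gb: Fb
The 5th = Dbb


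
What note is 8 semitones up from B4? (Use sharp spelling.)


Let's work it out.
B4: chromatic position 11 in octave 4 → absolute = 4×12 + 11 = 59
Transpose up 8: 59 + 8 = 67
67 = 5×12 + 7 → G in octave 5
Result = G5


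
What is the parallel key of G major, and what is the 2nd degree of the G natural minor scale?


Reasoning:
Parallel keys share the same tonic but differ in mode
G major → parallel is G minor
G natural minor scale: G A Bb C D Eb F
= G minor; 2nd degree = A


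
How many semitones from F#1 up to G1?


Absolute semitone position = octave×12 + chromatic position
F#1: 1×12 + 6 = 18
G1: 1×12 + 7 = 19
Difference = 19 - 18 = 1
= 1 semitone


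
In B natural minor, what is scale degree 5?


Step by step:
Natural minor scale pattern: W-H-W-W-H-W-W (2-1-2-2-1-2-2 semitones)
Starting from B:
  B + 2 semitones → C#
  C# + 1 semitone → D
  D + 2 semitones → E
  E + 2 semitones → F#
  F# + 1 semitone → G
  G + 2 semitones → A
  A + 2 semitones → B
Scale: B C# D E F# G A
Degree 5 = F#


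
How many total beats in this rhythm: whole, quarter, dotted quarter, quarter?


Reasoning:
Beat values:
  whole = 4 beats
  quarter = 1 beat
  dotted quarter = 1.5 beats
  quarter = 1 beat
Sum = 4 + 1 + 1.5 + 1
= 7.5 beats


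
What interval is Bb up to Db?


Reasoning:
Letter names: B → D spans 3 letter names → a 3rd
Semitones: Bb → Db = 3 half-steps
A 3rd of 3 semitones is a minor 3rd
= minor 3rd


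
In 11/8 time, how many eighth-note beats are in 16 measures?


Time signature 11/8: the bottom number 8 means the eighth note gets one count
The top number 11 means 11 eighth-note beats per measure
Total = 11 × 16 measures
= 176 eighth-note beats


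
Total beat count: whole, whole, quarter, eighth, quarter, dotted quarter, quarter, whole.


Solution.
Beat values:
  whole = 4 beats
  whole = 4 beats
  quarter = 1 beat
  eighth = 0.5 beats
  quarter = 1 beat
  dotted quarter = 1.5 beats
  quarter = 1 beat
  whole = 4 beats
Sum = 4 + 4 + 1 + 0.5 + 1 + 1.5 + 1 + 4
= 17 beats


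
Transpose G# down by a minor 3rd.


minor 3rd: 3 letter names, 3 semitones
Letter: G - 2 → E
Pitch: G# - 3 semitones, spelled as an E → E#
= E#


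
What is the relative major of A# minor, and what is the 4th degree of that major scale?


Step by step:
The relative major shares the key signature and is a minor 3rd above the minor tonic
A minor 3rd above A# is C#
→ relative major of A# minor is C# major
C# major scale: C# D# E# F# G# A# B#
= C# major; 4th degree = F#


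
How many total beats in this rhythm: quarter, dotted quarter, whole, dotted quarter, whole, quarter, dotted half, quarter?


Beat values:
  quarter = 1 beat
  dotted quarter = 1.5 beats
  whole = 4 beats
  dotted quarter = 1.5 beats
  whole = 4 beats
  quarter = 1 beat
  dotted half = 3 beats
  quarter = 1 beat
Sum = 1 + 1.5 + 4 + 1.5 + 4 + 1 + 3 + 1
= 17 beats


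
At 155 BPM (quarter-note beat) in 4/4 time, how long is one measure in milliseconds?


Let's work it out.
Quarter-note beat duration = 60000 / 155 ms
Beats per measure (4/4) = 4
One measure = 4 × 60000 / 155 = 240000 / 155 ms
= 1548.4 ms


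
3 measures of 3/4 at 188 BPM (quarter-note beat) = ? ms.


Working:
Quarter-note beat duration = 60000 / 188 ms
Beats per measure (3/4) = 3
One measure = 3 × 60000 / 188 = 180000 / 188 ms
3 measures = 3 × 180000 / 188 = 540000 / 188
= 2872.3 ms


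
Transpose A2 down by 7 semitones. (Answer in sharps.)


Reasoning:
A2: chromatic position 9 in octave 2 → absolute = 2×12 + 9 = 33
Transpose down 7: 33 - 7 = 26
26 = 2×12 + 2 → D in octave 2
Result = D2


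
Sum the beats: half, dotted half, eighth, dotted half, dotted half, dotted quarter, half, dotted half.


Beat values:
  half = 2 beats
  dotted half = 3 beats
  eighth = 0.5 beats
  dotted half = 3 beats
  dotted half = 3 beats
  dotted quarter = 1.5 beats
  half = 2 beats
  dotted half = 3 beats
Sum = 2 + 3 + 0.5 + 3 + 3 + 1.5 + 2 + 3
= 18 beats


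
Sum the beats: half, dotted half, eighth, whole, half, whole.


Beat values:
  half = 2 beats
  dotted half = 3 beats
  eighth = 0.5 beats
  whole = 4 beats
  half = 2 beats
  whole = 4 beats
Sum = 2 + 3 + 0.5 + 4 + 2 + 4
= 15.5 beats


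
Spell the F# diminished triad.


Working:
Diminished triad = root + minor 3rd (3 semitones) + diminished 5th (6 semitones)
A triad on F# stacks thirds, so the chord tones use letter names F-A-C
Root: F#
Minor 3rd above F#: A
Diminished 5th above F#: C
Chord = F# A C


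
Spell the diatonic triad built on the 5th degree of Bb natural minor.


Bb natural minor scale: Bb C Db Eb F Gb Ab
Diatonic triad on degree 5 stacks scale notes 5, 7, 2: F Ab C
F→Ab = 3 semitones; F→C = 7 semitones → minor triad
= F Ab C (minor)


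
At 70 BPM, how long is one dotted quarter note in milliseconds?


Let's work it out.
One quarter-note beat = 60000 / BPM = 60000 / 70 ms
Dotted quarter note = 3/2 × quarter note
Duration = 3/2 × 60000 / 70 = 90000 / 70
= 1285.7 ms


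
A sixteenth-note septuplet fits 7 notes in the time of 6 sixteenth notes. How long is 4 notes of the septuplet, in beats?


Reasoning:
Septuplet: 7 notes occupy the space of 6 sixteenth notes
Space = 6 × 1/4 = 3/2 beats
Each septuplet note = 3/2 / 7 = 3/14 beats
4 notes = 4 × 3/14 = 6/7
= 6/7 beats


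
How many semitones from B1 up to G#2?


Solution.
Absolute semitone position = octave×12 + chromatic position
B1: 1×12 + 11 = 23
G#2: 2×12 + 8 = 32
Difference = 32 - 23 = 9
= 9 semitones


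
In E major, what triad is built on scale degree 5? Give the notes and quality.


E major scale: E F# G# A B C# D#
Diatonic triad on degree 5 stacks scale notes 5, 7, 2: B D# F#
B→D# = 4 semitones; B→F# = 7 semitones → major triad
= B D# F# (major)


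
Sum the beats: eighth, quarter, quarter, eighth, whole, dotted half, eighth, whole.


Beat values:
  eighth = 0.5 beats
  quarter = 1 beat
  quarter = 1 beat
  eighth = 0.5 beats
  whole = 4 beats
  dotted half = 3 beats
  eighth = 0.5 beats
  whole = 4 beats
Sum = 0.5 + 1 + 1 + 0.5 + 4 + 3 + 0.5 + 4
= 14.5 beats


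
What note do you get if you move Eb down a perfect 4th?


Solution.
perfect 4th: 4 letter names, 5 semitones
Letter: E - 3 → B
Pitch: Eb - 5 semitones, spelled as a B → Bb
= Bb


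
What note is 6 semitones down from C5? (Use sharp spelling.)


Step by step:
C5: chromatic position 0 in octave 5 → absolute = 5×12 + 0 = 60
Transpose down 6: 60 - 6 = 54
54 = 4×12 + 6 → F# in octave 4
Result = F#4


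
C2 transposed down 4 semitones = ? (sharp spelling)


Step by step:
C2: chromatic position 0 in octave 2 → absolute = 2×12 + 0 = 24
Transpose down 4: 24 - 4 = 20
20 = 1×12 + 8 → G# in octave 1
Result = G#1


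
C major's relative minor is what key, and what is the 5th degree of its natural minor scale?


The relative minor shares the major's key signature and starts on its 6th degree
6th degree = a major 6th above the tonic; a major 6th above C is A
→ relative minor of C major is A minor
A natural minor scale: A B C D E F G
= A minor; 5th degree = E


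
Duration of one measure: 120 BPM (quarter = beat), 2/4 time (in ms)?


Quarter-note beat duration = 60000 / 120 ms
Beats per measure (2/4) = 2
One measure = 2 × 60000 / 120 = 120000 / 120 ms
= 1000.0 ms


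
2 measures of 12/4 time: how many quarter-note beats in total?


Solution.
Time signature 12/4: the bottom number 4 means the quarter note gets one count
The top number 12 means 12 quarter-note beats per measure
Total = 12 × 2 measures
= 24 quarter-note beats


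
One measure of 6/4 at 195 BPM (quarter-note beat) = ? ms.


Reasoning:
Quarter-note beat duration = 60000 / 195 ms
Beats per measure (6/4) = 6
One measure = 6 × 60000 / 195 = 360000 / 195 ms
= 1846.2 ms


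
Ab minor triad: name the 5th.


Minor triad = root + minor 3rd (3 semitones) + perfect 5th (7 semitones)
A triad on Ab stacks thirds, so the chord tones use letter names A-C-E
Root: Ab
Minor 3rd above Ab: Cb
Perfect 5th above Ab: Eb
The 5th = Eb


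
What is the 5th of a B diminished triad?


Let's work it out.
Diminished triad = root + minor 3rd (3 semitones) + diminished 5th (6 semitones)
A triad on B stacks thirds, so the chord tones use letter names B-D-F
Root: B
Minor 3rd above B: D
Diminished 5th above B: F
The 5th = F


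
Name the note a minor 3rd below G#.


Working:
A 3rd spans 3 letter names, so from G we land on E
A minor 3rd = 3 semitones below G#
Spell E at that pitch: E#
= E#


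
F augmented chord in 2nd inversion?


Step by step:
Root position: F A C#
2nd inversion: move root and 3rd up an octave
Bass note: C#
Notes (bottom to top) = C# F A


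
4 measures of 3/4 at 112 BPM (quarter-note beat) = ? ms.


Working:
Quarter-note beat duration = 60000 / 112 ms
Beats per measure (3/4) = 3
One measure = 3 × 60000 / 112 = 180000 / 112 ms
4 measures = 4 × 180000 / 112 = 720000 / 112
= 6428.6 ms


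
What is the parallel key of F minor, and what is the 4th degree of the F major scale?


Parallel keys share the same tonic but differ in mode
F minor → parallel is F major
F major scale: F G A Bb C D E
= F major; 4th degree = Bb


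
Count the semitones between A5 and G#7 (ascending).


Step by step:
Absolute semitone position = octave×12 + chromatic position
A5: 5×12 + 9 = 69
G#7: 7×12 + 8 = 92
Difference = 92 - 69 = 23
= 23 semitones


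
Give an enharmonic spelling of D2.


Reasoning:
Enharmonic notes sound the same pitch but are spelled with different letter names
D and Ebb name the same pitch class
= Ebb2


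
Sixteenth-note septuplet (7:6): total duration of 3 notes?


Septuplet: 7 notes occupy the space of 6 sixteenth notes
Space = 6 × 1/4 = 3/2 beats
Each septuplet note = 3/2 / 7 = 3/14 beats
3 notes = 3 × 3/14 = 9/14
= 9/14 beats


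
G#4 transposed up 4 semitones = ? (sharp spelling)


G#4: chromatic position 8 in octave 4 → absolute = 4×12 + 8 = 56
Transpose up 4: 56 + 4 = 60
60 = 5×12 + 0 → C in octave 5
Result = C5


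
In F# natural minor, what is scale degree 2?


Reasoning:
Natural minor scale pattern: W-H-W-W-H-W-W (2-1-2-2-1-2-2 semitones)
Starting from F#:
  F# + 2 semitones → G#
  G# + 1 semitone → A
  A + 2 semitones → B
  B + 2 semitones → C#
  C# + 1 semitone → D
  D + 2 semitones → E
  E + 2 semitones → F#
Scale: F# G# A B C# D E
Degree 2 = G#


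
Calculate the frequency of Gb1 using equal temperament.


Reasoning:
f = 440 × 2^(n/12) where n = semitones from A4
Gb1: -39 semitones from A4
f = 440 × 2^(-39/12)
f = 46.25 Hz


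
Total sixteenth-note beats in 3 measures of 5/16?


Working:
Time signature 5/16: the bottom number 16 means the sixteenth note gets one count
The top number 5 means 5 sixteenth-note beats per measure
Total = 5 × 3 measures
= 15 sixteenth-note beats


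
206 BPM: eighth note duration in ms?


One quarter-note beat = 60000 / BPM = 60000 / 206 ms
Eighth note = 1/2 × quarter note
Duration = 1/2 × 60000 / 206 = 30000 / 206
= 145.6 ms


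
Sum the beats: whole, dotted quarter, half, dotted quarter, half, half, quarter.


Solution.
Beat values:
  whole = 4 beats
  dotted quarter = 1.5 beats
  half = 2 beats
  dotted quarter = 1.5 beats
  half = 2 beats
  half = 2 beats
  quarter = 1 beat
Sum = 4 + 1.5 + 2 + 1.5 + 2 + 2 + 1
= 14 beats


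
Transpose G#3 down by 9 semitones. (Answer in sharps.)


G#3: chromatic position 8 in octave 3 → absolute = 3×12 + 8 = 44
Transpose down 9: 44 - 9 = 35
35 = 2×12 + 11 → B in octave 2
Result = B2


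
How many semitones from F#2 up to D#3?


Solution.
Absolute semitone position = octave×12 + chromatic position
F#2: 2×12 + 6 = 30
D#3: 3×12 + 3 = 39
Difference = 39 - 30 = 9
= 9 semitones


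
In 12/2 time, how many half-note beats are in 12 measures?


Step by step:
Time signature 12/2: the bottom number 2 means the half note gets one count
The top number 12 means 12 half-note beats per measure
Total = 12 × 12 measures
= 144 half-note beats


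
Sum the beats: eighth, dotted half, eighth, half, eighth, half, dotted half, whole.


Let's work it out.
Beat values:
  eighth = 0.5 beats
  dotted half = 3 beats
  eighth = 0.5 beats
  half = 2 beats
  eighth = 0.5 beats
  half = 2 beats
  dotted half = 3 beats
  whole = 4 beats
Sum = 0.5 + 3 + 0.5 + 2 + 0.5 + 2 + 3 + 4
= 15.5 beats


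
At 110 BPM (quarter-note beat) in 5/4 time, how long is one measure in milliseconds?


Solution.
Quarter-note beat duration = 60000 / 110 ms
Beats per measure (5/4) = 5
One measure = 5 × 60000 / 110 = 300000 / 110 ms
= 2727.3 ms


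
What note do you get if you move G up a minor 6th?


minor 6th: 6 letter names, 8 semitones
Letter: G + 5 → E
Pitch: G + 8 semitones, spelled as an E → Eb
= Eb


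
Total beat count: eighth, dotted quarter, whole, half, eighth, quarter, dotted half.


Step by step:
Beat values:
  eighth = 0.5 beats
  dotted quarter = 1.5 beats
  whole = 4 beats
  half = 2 beats
  eighth = 0.5 beats
  quarter = 1 beat
  dotted half = 3 beats
Sum = 0.5 + 1.5 + 4 + 2 + 0.5 + 1 + 3
= 12.5 beats


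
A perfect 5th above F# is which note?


A 5th spans 5 letter names, so from F we land on C
A perfect 5th = 7 semitones above F#
Spell C at that pitch: C#
= C#


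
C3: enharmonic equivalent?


Working:
Enharmonic notes sound the same pitch but are spelled with different letter names
C and Dbb name the same pitch class
= Dbb3


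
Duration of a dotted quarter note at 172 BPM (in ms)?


One quarter-note beat = 60000 / BPM = 60000 / 172 ms
Dotted quarter note = 3/2 × quarter note
Duration = 3/2 × 60000 / 172 = 90000 / 172
= 523.3 ms


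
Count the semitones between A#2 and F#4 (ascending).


Reasoning:
Absolute semitone position = octave×12 + chromatic position
A#2: 2×12 + 10 = 34
F#4: 4×12 + 6 = 54
Difference = 54 - 34 = 20
= 20 semitones


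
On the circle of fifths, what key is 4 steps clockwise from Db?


Let's work it out.
Each clockwise step on the circle of fifths moves up a perfect 5th
From Db: Db → Ab → Eb → Bb → F
= F


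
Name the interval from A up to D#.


Letter names: A → D spans 4 letter names → a 4th
Semitones: A → D# = 6 half-steps
A 4th of 6 semitones is an augmented 4th
= augmented 4th


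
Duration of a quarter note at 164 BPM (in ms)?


Reasoning:
One quarter-note beat = 60000 / BPM = 60000 / 164 ms
Duration = 60000 / 164
= 365.9 ms


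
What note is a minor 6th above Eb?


A 6th spans 6 letter names, so from E we land on C
A minor 6th = 8 semitones above Eb
Spell C at that pitch: Cb
= Cb


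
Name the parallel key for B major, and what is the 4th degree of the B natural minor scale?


Let's work it out.
Parallel keys share the same tonic but differ in mode
B major → parallel is B minor
B natural minor scale: B C# D E F# G A
= B minor; 4th degree = E


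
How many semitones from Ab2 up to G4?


Reasoning:
Absolute semitone position = octave×12 + chromatic position
Ab2: 2×12 + 8 = 32
G4: 4×12 + 7 = 55
Difference = 55 - 32 = 23
= 23 semitones


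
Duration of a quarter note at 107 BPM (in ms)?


One quarter-note beat = 60000 / BPM = 60000 / 107 ms
Duration = 60000 / 107
= 560.7 ms


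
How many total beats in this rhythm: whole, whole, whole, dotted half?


Step by step:
Beat values:
  whole = 4 beats
  whole = 4 beats
  whole = 4 beats
  dotted half = 3 beats
Sum = 4 + 4 + 4 + 3
= 15 beats


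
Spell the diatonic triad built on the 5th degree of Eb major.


Eb major scale: Eb F G Ab Bb C D
Diatonic triad on degree 5 stacks scale notes 5, 7, 2: Bb D F
Bb→D = 4 semitones; Bb→F = 7 semitones → major triad
= Bb D F (major)


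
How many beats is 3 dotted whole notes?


Base whole note = 4 beats
Dot 1 adds half the previous value: +2
One dotted whole = 4 + 2 = 6
3 of them = 3 × 6 = 18
= 18 beats


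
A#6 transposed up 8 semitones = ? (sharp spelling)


Solution.
A#6: chromatic position 10 in octave 6 → absolute = 6×12 + 10 = 82
Transpose up 8: 82 + 8 = 90
90 = 7×12 + 6 → F# in octave 7
Result = F#7


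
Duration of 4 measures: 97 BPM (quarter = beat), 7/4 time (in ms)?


Quarter-note beat duration = 60000 / 97 ms
Beats per measure (7/4) = 7
One measure = 7 × 60000 / 97 = 420000 / 97 ms
4 measures = 4 × 420000 / 97 = 1680000 / 97
= 17319.6 ms


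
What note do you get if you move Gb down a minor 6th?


Reasoning:
minor 6th: 6 letter names, 8 semitones
Letter: G - 5 → B
Pitch: Gb - 8 semitones, spelled as a B → Bb
= Bb


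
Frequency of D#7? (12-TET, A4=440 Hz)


Let's work it out.
f = 440 × 2^(n/12) where n = semitones from A4
D#7: 30 semitones from A4
f = 440 × 2^(30/12)
f = 2489.02 Hz


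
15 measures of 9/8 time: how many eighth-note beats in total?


Time signature 9/8: the bottom number 8 means the eighth note gets one count
The top number 9 means 9 eighth-note beats per measure
Total = 9 × 15 measures
= 135 eighth-note beats


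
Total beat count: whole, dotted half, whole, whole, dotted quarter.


Step by step:
Beat values:
  whole = 4 beats
  dotted half = 3 beats
  whole = 4 beats
  whole = 4 beats
  dotted quarter = 1.5 beats
Sum = 4 + 3 + 4 + 4 + 1.5
= 16.5 beats


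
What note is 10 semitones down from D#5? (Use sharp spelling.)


Working:
D#5: chromatic position 3 in octave 5 → absolute = 5×12 + 3 = 63
Transpose down 10: 63 - 10 = 53
53 = 4×12 + 5 → F in octave 4
Result = F4


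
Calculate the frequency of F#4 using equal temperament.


Solution.
f = 440 × 2^(n/12) where n = semitones from A4
F#4: -3 semitones from A4
f = 440 × 2^(-3/12)
f = 369.99 Hz


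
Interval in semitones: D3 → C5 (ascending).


Absolute semitone position = octave×12 + chromatic position
D3: 3×12 + 2 = 38
C5: 5×12 + 0 = 60
Difference = 60 - 38 = 22
= 22 semitones


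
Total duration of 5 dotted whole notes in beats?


Working:
Base whole note = 4 beats
Dot 1 adds half the previous value: +2
One dotted whole = 4 + 2 = 6
5 of them = 5 × 6 = 30
= 30 beats


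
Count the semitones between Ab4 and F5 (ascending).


Solution.
Absolute semitone position = octave×12 + chromatic position
Ab4: 4×12 + 8 = 56
F5: 5×12 + 5 = 65
Difference = 65 - 56 = 9
= 9 semitones


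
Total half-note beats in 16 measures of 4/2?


Let's work it out.
Time signature 4/2: the bottom number 2 means the half note gets one count
The top number 4 means 4 half-note beats per measure
Total = 4 × 16 measures
= 64 half-note beats


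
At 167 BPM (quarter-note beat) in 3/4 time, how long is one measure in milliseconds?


Let's work it out.
Quarter-note beat duration = 60000 / 167 ms
Beats per measure (3/4) = 3
One measure = 3 × 60000 / 167 = 180000 / 167 ms
= 1077.8 ms


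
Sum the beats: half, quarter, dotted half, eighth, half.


Let's work it out.
Beat values:
  half = 2 beats
  quarter = 1 beat
  dotted half = 3 beats
  eighth = 0.5 beats
  half = 2 beats
Sum = 2 + 1 + 3 + 0.5 + 2
= 8.5 beats


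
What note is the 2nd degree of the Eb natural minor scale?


Solution.
Natural minor scale pattern: W-H-W-W-H-W-W (2-1-2-2-1-2-2 semitones)
Starting from Eb:
  Eb + 2 semitones → F
  F + 1 semitone → Gb
  Gb + 2 semitones → Ab
  Ab + 2 semitones → Bb
  Bb + 1 semitone → Cb
  Cb + 2 semitones → Db
  Db + 2 semitones → Eb
Scale: Eb F Gb Ab Bb Cb Db
Degree 2 = F


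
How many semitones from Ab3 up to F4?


Absolute semitone position = octave×12 + chromatic position
Ab3: 3×12 + 8 = 44
F4: 4×12 + 5 = 53
Difference = 53 - 44 = 9
= 9 semitones


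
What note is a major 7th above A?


Reasoning:
A 7th spans 7 letter names, so from A we land on G
A major 7th = 11 semitones above A
Spell G at that pitch: G#
= G#


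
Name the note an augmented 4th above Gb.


Let's work it out.
A 4th spans 4 letter names, so from G we land on C
An augmented 4th = 6 semitones above Gb
Spell C at that pitch: C
= C


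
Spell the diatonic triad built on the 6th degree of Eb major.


Solution.
Eb major scale: Eb F G Ab Bb C D
Diatonic triad on degree 6 stacks scale notes 6, 1, 3: C Eb G
C→Eb = 3 semitones; C→G = 7 semitones → minor triad
= C Eb G (minor)


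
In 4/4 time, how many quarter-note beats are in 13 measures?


Working:
Time signature 4/4: the bottom number 4 means the quarter note gets one count
The top number 4 means 4 quarter-note beats per measure
Total = 4 × 13 measures
= 52 quarter-note beats


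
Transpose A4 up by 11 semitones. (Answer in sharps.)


Step by step:
A4: chromatic position 9 in octave 4 → absolute = 4×12 + 9 = 57
Transpose up 11: 57 + 11 = 68
68 = 5×12 + 8 → G# in octave 5
Result = G#5


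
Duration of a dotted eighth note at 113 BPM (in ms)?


Solution.
One quarter-note beat = 60000 / BPM = 60000 / 113 ms
Dotted eighth note = 3/4 × quarter note
Duration = 3/4 × 60000 / 113 = 45000 / 113
= 398.2 ms


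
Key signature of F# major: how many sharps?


Let's work it out.
Sharp major keys follow the circle of fifths: C(0), G(1), D(2), A(3), E(4), B(5), F#(6), C#(7)
F# major has 6 sharps
Order of sharps: F# C# G# D# A# E# B# → first 6: F#, C#, G#, D#, A#, E#
= 6 sharps


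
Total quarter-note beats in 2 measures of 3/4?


Time signature 3/4: the bottom number 4 means the quarter note gets one count
The top number 3 means 3 quarter-note beats per measure
Total = 3 × 2 measures
= 6 quarter-note beats


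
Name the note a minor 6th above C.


Solution.
A 6th spans 6 letter names, so from C we land on A
A minor 6th = 8 semitones above C
Spell A at that pitch: Ab
= Ab


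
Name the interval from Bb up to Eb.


Working:
Letter names: B → E spans 4 letter names → a 4th
Semitones: Bb → Eb = 5 half-steps
A 4th of 5 semitones is a perfect 4th
= perfect 4th


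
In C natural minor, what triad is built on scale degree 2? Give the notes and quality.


C natural minor scale: C D Eb F G Ab Bb
Diatonic triad on degree 2 stacks scale notes 2, 4, 6: D F Ab
D→F = 3 semitones; D→Ab = 6 semitones → diminished triad
= D F Ab (diminished)


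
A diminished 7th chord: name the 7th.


Working:
Diminished 7th chord = root + minor 3rd + diminished 5th + diminished 7th
Seventh chords stack in thirds, so the letter names are A-C-E-G
Root: A
Minor 3rd above A: C
Diminished 5th above A: Eb
Diminished 7th above A: Gb
The 7th = Gb


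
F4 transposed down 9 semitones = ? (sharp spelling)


Reasoning:
F4: chromatic position 5 in octave 4 → absolute = 4×12 + 5 = 53
Transpose down 9: 53 - 9 = 44
44 = 3×12 + 8 → G# in octave 3
Result = G#3


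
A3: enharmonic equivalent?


Step by step:
Enharmonic notes sound the same pitch but are spelled with different letter names
A and Bbb name the same pitch class
= Bbb3


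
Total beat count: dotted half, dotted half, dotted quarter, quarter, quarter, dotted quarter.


Reasoning:
Beat values:
  dotted half = 3 beats
  dotted half = 3 beats
  dotted quarter = 1.5 beats
  quarter = 1 beat
  quarter = 1 beat
  dotted quarter = 1.5 beats
Sum = 3 + 3 + 1.5 + 1 + 1 + 1.5
= 11 beats


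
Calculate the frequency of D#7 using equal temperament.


Let's work it out.
f = 440 × 2^(n/12) where n = semitones from A4
D#7: 30 semitones from A4
f = 440 × 2^(30/12)
f = 2489.02 Hz


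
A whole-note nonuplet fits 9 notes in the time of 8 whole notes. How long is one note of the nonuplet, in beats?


Working:
Nonuplet: 9 notes occupy the space of 8 whole notes
Space = 8 × 4 = 32 beats
Each nonuplet note = 32 / 9 = 32/9 beats
= 32/9 beats


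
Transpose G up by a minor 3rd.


Let's work it out.
minor 3rd: 3 letter names, 3 semitones
Letter: G + 2 → B
Pitch: G + 3 semitones, spelled as a B → Bb
= Bb


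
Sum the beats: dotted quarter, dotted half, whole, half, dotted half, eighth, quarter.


Beat values:
  dotted quarter = 1.5 beats
  dotted half = 3 beats
  whole = 4 beats
  half = 2 beats
  dotted half = 3 beats
  eighth = 0.5 beats
  quarter = 1 beat
Sum = 1.5 + 3 + 4 + 2 + 3 + 0.5 + 1
= 15 beats


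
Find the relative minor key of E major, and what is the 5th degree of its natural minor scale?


Step by step:
The relative minor shares the major's key signature and starts on its 6th degree
6th degree = a major 6th above the tonic; a major 6th above E is C#
→ relative minor of E major is C# minor
C# natural minor scale: C# D# E F# G# A B
= C# minor; 5th degree = G#


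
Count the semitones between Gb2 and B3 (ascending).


Solution.
Absolute semitone position = octave×12 + chromatic position
Gb2: 2×12 + 6 = 30
B3: 3×12 + 11 = 47
Difference = 47 - 30 = 17
= 17 semitones


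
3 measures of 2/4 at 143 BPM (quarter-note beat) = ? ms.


Quarter-note beat duration = 60000 / 143 ms
Beats per measure (2/4) = 2
One measure = 2 × 60000 / 143 = 120000 / 143 ms
3 measures = 3 × 120000 / 143 = 360000 / 143
= 2517.5 ms


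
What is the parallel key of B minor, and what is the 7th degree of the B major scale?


Parallel keys share the same tonic but differ in mode
B minor → parallel is B major
B major scale: B C# D# E F# G# A#
= B major; 7th degree = A#


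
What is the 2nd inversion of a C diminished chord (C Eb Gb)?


Root position: C Eb Gb
2nd inversion: move root and 3rd up an octave
Bass note: Gb
Notes (bottom to top) = Gb C Eb


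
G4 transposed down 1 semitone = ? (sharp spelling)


Working:
G4: chromatic position 7 in octave 4 → absolute = 4×12 + 7 = 55
Transpose down 1: 55 - 1 = 54
54 = 4×12 + 6 → F# in octave 4
Result = F#4


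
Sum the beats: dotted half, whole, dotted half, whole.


Solution.
Beat values:
  dotted half = 3 beats
  whole = 4 beats
  dotted half = 3 beats
  whole = 4 beats
Sum = 3 + 4 + 3 + 4
= 14 beats


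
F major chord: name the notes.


Step by step:
Major triad = root + major 3rd (4 semitones) + perfect 5th (7 semitones)
A triad on F stacks thirds, so the chord tones use letter names F-A-C
Root: F
Major 3rd above F: A
Perfect 5th above F: C
Chord = F A C


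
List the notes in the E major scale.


Major scale pattern: W-W-H-W-W-W-H (2-2-1-2-2-2-1 semitones)
Starting from E:
  E + 2 semitones → F#
  F# + 2 semitones → G#
  G# + 1 semitone → A
  A + 2 semitones → B
  B + 2 semitones → C#
  C# + 2 semitones → D#
  D# + 1 semitone → E
Scale = E F# G# A B C# D#


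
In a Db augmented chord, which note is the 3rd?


Augmented triad = root + major 3rd (4 semitones) + augmented 5th (8 semitones)
A triad on Db stacks thirds, so the chord tones use letter names D-F-A
Root: Db
Major 3rd above Db: F
Augmented 5th above Db: A
The 3rd = F


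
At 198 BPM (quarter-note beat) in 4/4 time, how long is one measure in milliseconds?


Let's work it out.
Quarter-note beat duration = 60000 / 198 ms
Beats per measure (4/4) = 4
One measure = 4 × 60000 / 198 = 240000 / 198 ms
= 1212.1 ms


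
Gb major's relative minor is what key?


Working:
The relative minor shares the major's key signature and starts on its 6th degree
6th degree = a major 6th above the tonic; a major 6th above Gb is Eb
→ relative minor of Gb major is Eb minor
= Eb minor


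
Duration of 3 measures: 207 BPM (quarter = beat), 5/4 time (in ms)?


Reasoning:
Quarter-note beat duration = 60000 / 207 ms
Beats per measure (5/4) = 5
One measure = 5 × 60000 / 207 = 300000 / 207 ms
3 measures = 3 × 300000 / 207 = 900000 / 207
= 4347.8 ms


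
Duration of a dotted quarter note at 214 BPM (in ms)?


Solution.
One quarter-note beat = 60000 / BPM = 60000 / 214 ms
Dotted quarter note = 3/2 × quarter note
Duration = 3/2 × 60000 / 214 = 90000 / 214
= 420.6 ms


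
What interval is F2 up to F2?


Reasoning:
Letter names: F → F spans 1 letter name → a unison
Semitones: F2 → F2 = 0 half-steps
A unison of 0 semitones is a perfect unison
= perfect unison


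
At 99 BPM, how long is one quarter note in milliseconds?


One quarter-note beat = 60000 / BPM = 60000 / 99 ms
Duration = 60000 / 99
= 606.1 ms


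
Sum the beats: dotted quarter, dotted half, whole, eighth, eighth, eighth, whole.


Solution.
Beat values:
  dotted quarter = 1.5 beats
  dotted half = 3 beats
  whole = 4 beats
  eighth = 0.5 beats
  eighth = 0.5 beats
  eighth = 0.5 beats
  whole = 4 beats
Sum = 1.5 + 3 + 4 + 0.5 + 0.5 + 0.5 + 4
= 14 beats


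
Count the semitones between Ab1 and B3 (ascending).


Absolute semitone position = octave×12 + chromatic position
Ab1: 1×12 + 8 = 20
B3: 3×12 + 11 = 47
Difference = 47 - 20 = 27
= 27 semitones


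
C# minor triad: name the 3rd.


Let's work it out.
Minor triad = root + minor 3rd (3 semitones) + perfect 5th (7 semitones)
A triad on C# stacks thirds, so the chord tones use letter names C-E-G
Root: C#
Minor 3rd above C#: E
Perfect 5th above C#: G#
The 3rd = E


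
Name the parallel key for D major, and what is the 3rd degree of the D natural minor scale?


Let's work it out.
Parallel keys share the same tonic but differ in mode
D major → parallel is D minor
D natural minor scale: D E F G A Bb C
= D minor; 3rd degree = F


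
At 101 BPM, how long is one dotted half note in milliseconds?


One quarter-note beat = 60000 / BPM = 60000 / 101 ms
Dotted half note = 3 × quarter note
Duration = 3 × 60000 / 101 = 180000 / 101
= 1782.2 ms


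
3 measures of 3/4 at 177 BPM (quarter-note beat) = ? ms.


Quarter-note beat duration = 60000 / 177 ms
Beats per measure (3/4) = 3
One measure = 3 × 60000 / 177 = 180000 / 177 ms
3 measures = 3 × 180000 / 177 = 540000 / 177
= 3050.8 ms


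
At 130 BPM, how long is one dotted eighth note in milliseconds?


Step by step:
One quarter-note beat = 60000 / BPM = 60000 / 130 ms
Dotted eighth note = 3/4 × quarter note
Duration = 3/4 × 60000 / 130 = 45000 / 130
= 346.2 ms


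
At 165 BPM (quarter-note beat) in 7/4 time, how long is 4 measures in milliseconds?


Reasoning:
Quarter-note beat duration = 60000 / 165 ms
Beats per measure (7/4) = 7
One measure = 7 × 60000 / 165 = 420000 / 165 ms
4 measures = 4 × 420000 / 165 = 1680000 / 165
= 10181.8 ms


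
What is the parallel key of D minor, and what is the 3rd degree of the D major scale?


Parallel keys share the same tonic but differ in mode
D minor → parallel is D major
D major scale: D E F# G A B C#
= D major; 3rd degree = F#


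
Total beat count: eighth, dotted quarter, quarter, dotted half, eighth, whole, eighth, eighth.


Step by step:
Beat values:
  eighth = 0.5 beats
  dotted quarter = 1.5 beats
  quarter = 1 beat
  dotted half = 3 beats
  eighth = 0.5 beats
  whole = 4 beats
  eighth = 0.5 beats
  eighth = 0.5 beats
Sum = 0.5 + 1.5 + 1 + 3 + 0.5 + 4 + 0.5 + 0.5
= 11.5 beats


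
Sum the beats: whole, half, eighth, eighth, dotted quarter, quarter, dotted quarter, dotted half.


Solution.
Beat values:
  whole = 4 beats
  half = 2 beats
  eighth = 0.5 beats
  eighth = 0.5 beats
  dotted quarter = 1.5 beats
  quarter = 1 beat
  dotted quarter = 1.5 beats
  dotted half = 3 beats
Sum = 4 + 2 + 0.5 + 0.5 + 1.5 + 1 + 1.5 + 3
= 14 beats


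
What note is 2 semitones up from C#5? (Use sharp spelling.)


Reasoning:
C#5: chromatic position 1 in octave 5 → absolute = 5×12 + 1 = 61
Transpose up 2: 61 + 2 = 63
63 = 5×12 + 3 → D# in octave 5
Result = D#5


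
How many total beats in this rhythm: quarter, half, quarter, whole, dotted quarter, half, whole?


Step by step:
Beat values:
  quarter = 1 beat
  half = 2 beats
  quarter = 1 beat
  whole = 4 beats
  dotted quarter = 1.5 beats
  half = 2 beats
  whole = 4 beats
Sum = 1 + 2 + 1 + 4 + 1.5 + 2 + 4
= 15.5 beats


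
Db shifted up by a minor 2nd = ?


Step by step:
minor 2nd: 2 letter names, 1 semitones
Letter: D + 1 → E
Pitch: Db + 1 semitones, spelled as an E → Ebb
= Ebb


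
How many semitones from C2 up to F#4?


Let's work it out.
Absolute semitone position = octave×12 + chromatic position
C2: 2×12 + 0 = 24
F#4: 4×12 + 6 = 54
Difference = 54 - 24 = 30
= 30 semitones


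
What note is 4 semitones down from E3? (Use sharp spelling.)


Working:
E3: chromatic position 4 in octave 3 → absolute = 3×12 + 4 = 40
Transpose down 4: 40 - 4 = 36
36 = 3×12 + 0 → C in octave 3
Result = C3


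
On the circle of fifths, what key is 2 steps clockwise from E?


Let's work it out.
Each clockwise step on the circle of fifths moves up a perfect 5th
From E: E → B → F#/Gb
= F#/Gb


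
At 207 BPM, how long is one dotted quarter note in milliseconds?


Solution.
One quarter-note beat = 60000 / BPM = 60000 / 207 ms
Dotted quarter note = 3/2 × quarter note
Duration = 3/2 × 60000 / 207 = 90000 / 207
= 434.8 ms


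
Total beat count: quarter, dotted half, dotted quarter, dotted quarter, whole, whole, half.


Let's work it out.
Beat values:
  quarter = 1 beat
  dotted half = 3 beats
  dotted quarter = 1.5 beats
  dotted quarter = 1.5 beats
  whole = 4 beats
  whole = 4 beats
  half = 2 beats
Sum = 1 + 3 + 1.5 + 1.5 + 4 + 4 + 2
= 17 beats


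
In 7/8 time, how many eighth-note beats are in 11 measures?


Working:
Time signature 7/8: the bottom number 8 means the eighth note gets one count
The top number 7 means 7 eighth-note beats per measure
Total = 7 × 11 measures
= 77 eighth-note beats


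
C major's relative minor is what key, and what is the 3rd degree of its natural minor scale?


Step by step:
The relative minor shares the major's key signature and starts on its 6th degree
6th degree = a major 6th above the tonic; a major 6th above C is A
→ relative minor of C major is A minor
A natural minor scale: A B C D E F G
= A minor; 3rd degree = C


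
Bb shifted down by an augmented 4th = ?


Working:
augmented 4th: 4 letter names, 6 semitones
Letter: B - 3 → F
Pitch: Bb - 6 semitones, spelled as an F → Fb
= Fb


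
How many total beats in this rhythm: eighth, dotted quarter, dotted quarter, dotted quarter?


Step by step:
Beat values:
  eighth = 0.5 beats
  dotted quarter = 1.5 beats
  dotted quarter = 1.5 beats
  dotted quarter = 1.5 beats
Sum = 0.5 + 1.5 + 1.5 + 1.5
= 5 beats


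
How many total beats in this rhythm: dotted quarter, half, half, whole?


Step by step:
Beat values:
  dotted quarter = 1.5 beats
  half = 2 beats
  half = 2 beats
  whole = 4 beats
Sum = 1.5 + 2 + 2 + 4
= 9.5 beats


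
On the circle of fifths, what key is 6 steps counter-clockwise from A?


Reasoning:
Each counter-clockwise step moves down a perfect 5th (= up a perfect 4th)
From A: A → D → G → C → F → Bb → Eb
= Eb


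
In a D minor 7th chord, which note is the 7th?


Minor 7th chord = root + minor 3rd + perfect 5th + minor 7th
Seventh chords stack in thirds, so the letter names are D-F-A-C
Root: D
Minor 3rd above D: F
Perfect 5th above D: A
Minor 7th above D: C
The 7th = C


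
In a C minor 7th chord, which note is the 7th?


Minor 7th chord = root + minor 3rd + perfect 5th + minor 7th
Seventh chords stack in thirds, so the letter names are C-E-G-B
Root: C
Minor 3rd above C: Eb
Perfect 5th above C: G
Minor 7th above C: Bb
The 7th = Bb


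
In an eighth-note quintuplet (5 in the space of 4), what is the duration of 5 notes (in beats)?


Quintuplet: 5 notes occupy the space of 4 eighth notes
Space = 4 × 1/2 = 2 beats
Each quintuplet note = 2 / 5 = 2/5 beats
5 notes = 5 × 2/5 = 2
= 2 beats


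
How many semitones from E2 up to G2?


Reasoning:
Absolute semitone position = octave×12 + chromatic position
E2: 2×12 + 4 = 28
G2: 2×12 + 7 = 31
Difference = 31 - 28 = 3
= 3 semitones


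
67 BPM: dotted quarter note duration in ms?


Solution.
One quarter-note beat = 60000 / BPM = 60000 / 67 ms
Dotted quarter note = 3/2 × quarter note
Duration = 3/2 × 60000 / 67 = 90000 / 67
= 1343.3 ms


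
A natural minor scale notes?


Natural minor scale pattern: W-H-W-W-H-W-W (2-1-2-2-1-2-2 semitones)
Starting from A:
  A + 2 semitones → B
  B + 1 semitone → C
  C + 2 semitones → D
  D + 2 semitones → E
  E + 1 semitone → F
  F + 2 semitones → G
  G + 2 semitones → A
Scale = A B C D E F G


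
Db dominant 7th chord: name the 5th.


Dominant 7th chord = root + major 3rd + perfect 5th + minor 7th
Seventh chords stack in thirds, so the letter names are D-F-A-C
Root: Db
Major 3rd above Db: F
Perfect 5th above Db: Ab
Minor 7th above Db: Cb
The 5th = Ab


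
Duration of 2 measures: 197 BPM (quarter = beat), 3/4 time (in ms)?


Solution.
Quarter-note beat duration = 60000 / 197 ms
Beats per measure (3/4) = 3
One measure = 3 × 60000 / 197 = 180000 / 197 ms
2 measures = 2 × 180000 / 197 = 360000 / 197
= 1827.4 ms
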